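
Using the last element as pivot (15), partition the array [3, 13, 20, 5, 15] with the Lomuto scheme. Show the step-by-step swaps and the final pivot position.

Lomuto partition with pivot = 15:

Initial array: [3, 13, 20, 5, 15]

arr[0]=3 <= 15: swap with position 0, array becomes [3, 13, 20, 5, 15]
arr[1]=13 <= 15: swap with position 1, array becomes [3, 13, 20, 5, 15]
arr[2]=20 > 15: no swap
arr[3]=5 <= 15: swap with position 2, array becomes [3, 13, 5, 20, 15]

Place pivot at position 3: [3, 13, 5, 15, 20]
Pivot position: 3

After partitioning with pivot 15, the array becomes [3, 13, 5, 15, 20]. The pivot is placed at index 3. All elements to the left of the pivot are <= 15, and all elements to the right are > 15.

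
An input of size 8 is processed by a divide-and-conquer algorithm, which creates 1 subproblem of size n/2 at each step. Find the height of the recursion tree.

For divide and conquer with division factor 2:

Problem sizes at each level:
Level 0: 8
Level 1: 4
Level 2: 2
Level 3: 1

The root is level 0 and the size-1 base case is level 3 (the tree spans levels 0 through 3, i.e. 4 levels counting the root), so the depth is the number of divisions: log_2(8) = 3

The recursion tree depth is log_2(8) = 3. At each level, the problem size is divided by 2, so it takes 3 divisions to reduce to a base case of size 1. The algorithm makes 1 recursive call at each level.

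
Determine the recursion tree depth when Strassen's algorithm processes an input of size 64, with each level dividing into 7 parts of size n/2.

For divide and conquer with division factor 2:

Problem sizes at each level:
Level 0: 64
Level 1: 32
Level 2: 16
Level 3: 8
Level 4: 4
Level 5: 2
Level 6: 1

The root is level 0 and the size-1 base case is level 6 (the tree spans levels 0 through 6, i.e. 7 levels counting the root), so the depth is the number of divisions: log_2(64) = 6

The recursion tree depth is log_2(64) = 6. At each level, the problem size is divided by 2, so it takes 6 divisions to reduce to a base case of size 1. The algorithm makes 7 recursive calls at each level.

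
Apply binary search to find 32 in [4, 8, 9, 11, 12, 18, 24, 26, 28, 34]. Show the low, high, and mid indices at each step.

Binary search for 32 in [4, 8, 9, 11, 12, 18, 24, 26, 28, 34]:

lo=0, hi=9, mid=4, arr[mid]=12 -> 12 < 32, search right half
lo=5, hi=9, mid=7, arr[mid]=26 -> 26 < 32, search right half
lo=8, hi=9, mid=8, arr[mid]=28 -> 28 < 32, search right half
lo=9, hi=9, mid=9, arr[mid]=34 -> 34 > 32, search left half
lo=9 > hi=8, target 32 not found

Binary search determines that 32 is not in the array after 4 comparisons. The search space was exhausted without finding the target.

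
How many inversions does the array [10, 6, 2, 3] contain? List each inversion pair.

Finding inversions in [10, 6, 2, 3]:

(0, 1): arr[0]=10 > arr[1]=6
(0, 2): arr[0]=10 > arr[2]=2
(0, 3): arr[0]=10 > arr[3]=3
(1, 2): arr[1]=6 > arr[2]=2
(1, 3): arr[1]=6 > arr[3]=3

Total inversions: 5

The array has 5 inversion(s): (0,1), (0,2), (0,3), (1,2), (1,3). Each pair (i,j) satisfies i < j and arr[i] > arr[j].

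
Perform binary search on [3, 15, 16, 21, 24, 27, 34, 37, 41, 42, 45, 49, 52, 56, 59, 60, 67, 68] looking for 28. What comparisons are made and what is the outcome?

Binary search for 28 in [3, 15, 16, 21, 24, 27, 34, 37, 41, 42, 45, 49, 52, 56, 59, 60, 67, 68]:

lo=0, hi=17, mid=8, arr[mid]=41 -> 41 > 28, search left half
lo=0, hi=7, mid=3, arr[mid]=21 -> 21 < 28, search right half
lo=4, hi=7, mid=5, arr[mid]=27 -> 27 < 28, search right half
lo=6, hi=7, mid=6, arr[mid]=34 -> 34 > 28, search left half
lo=6 > hi=5, target 28 not found

Binary search determines that 28 is not in the array after 4 comparisons. The search space was exhausted without finding the target.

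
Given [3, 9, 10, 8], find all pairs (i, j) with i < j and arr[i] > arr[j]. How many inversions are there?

Finding inversions in [3, 9, 10, 8]:

(1, 3): arr[1]=9 > arr[3]=8
(2, 3): arr[2]=10 > arr[3]=8

Total inversions: 2

The array has 2 inversion(s): (1,3), (2,3). Each pair (i,j) satisfies i < j and arr[i] > arr[j].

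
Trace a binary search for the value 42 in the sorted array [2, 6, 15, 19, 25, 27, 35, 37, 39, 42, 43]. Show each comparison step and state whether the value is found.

Binary search for 42 in [2, 6, 15, 19, 25, 27, 35, 37, 39, 42, 43]:

lo=0, hi=10, mid=5, arr[mid]=27 -> 27 < 42, search right half
lo=6, hi=10, mid=8, arr[mid]=39 -> 39 < 42, search right half
lo=9, hi=10, mid=9, arr[mid]=42 -> Found target at index 9!

Binary search finds 42 at index 9 after 3 comparisons. The search repeatedly halves the search space by comparing with the middle element.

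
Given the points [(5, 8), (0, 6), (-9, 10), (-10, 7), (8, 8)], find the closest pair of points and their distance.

Computing all pairwise distances among 5 points:

d((5, 8), (0, 6)) = 5.3852
d((5, 8), (-9, 10)) = 14.1421
d((5, 8), (-10, 7)) = 15.0333
d((5, 8), (8, 8)) = 3.0 <-- minimum
d((0, 6), (-9, 10)) = 9.8489
d((0, 6), (-10, 7)) = 10.0499
d((0, 6), (8, 8)) = 8.2462
d((-9, 10), (-10, 7)) = 3.1623
d((-9, 10), (8, 8)) = 17.1172
d((-10, 7), (8, 8)) = 18.0278

Closest pair: (5, 8) and (8, 8) with distance 3.0

The closest pair is (5, 8) and (8, 8) with Euclidean distance 3.0. For 5 points, brute-force pairwise comparison is shown above. For large n, the divide-and-conquer algorithm (sort by x, recurse on halves, check the dividing strip) achieves O(n log n).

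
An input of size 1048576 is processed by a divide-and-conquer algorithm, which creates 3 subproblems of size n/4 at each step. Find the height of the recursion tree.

For divide and conquer with division factor 4:

Problem sizes at each level:
Level 0: 1048576
Level 1: 262144
Level 2: 65536
Level 3: 16384
Level 4: 4096
Level 5: 1024
Level 6: 256
Level 7: 64
Level 8: 16
Level 9: 4
Level 10: 1

The root is level 0 and the size-1 base case is level 10 (the tree spans levels 0 through 10, i.e. 11 levels counting the root), so the depth is the number of divisions: log_4(1048576) = 10

The recursion tree depth is log_4(1048576) = 10. At each level, the problem size is divided by 4, so it takes 10 divisions to reduce to a base case of size 1. The algorithm makes 3 recursive calls at each level.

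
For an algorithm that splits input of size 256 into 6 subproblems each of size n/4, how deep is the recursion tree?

For divide and conquer with division factor 4:

Problem sizes at each level:
Level 0: 256
Level 1: 64
Level 2: 16
Level 3: 4
Level 4: 1

The root is level 0 and the size-1 base case is level 4 (the tree spans levels 0 through 4, i.e. 5 levels counting the root), so the depth is the number of divisions: log_4(256) = 4

The recursion tree depth is log_4(256) = 4. At each level, the problem size is divided by 4, so it takes 4 divisions to reduce to a base case of size 1. The algorithm makes 6 recursive calls at each level.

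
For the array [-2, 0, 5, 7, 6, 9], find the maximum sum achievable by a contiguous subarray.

Using Kadane's algorithm on [-2, 0, 5, 7, 6, 9]:

Scanning through the array:
Position 1 (value 0): max_ending_here = 0, max_so_far = 0
Position 2 (value 5): max_ending_here = 5, max_so_far = 5
Position 3 (value 7): max_ending_here = 12, max_so_far = 12
Position 4 (value 6): max_ending_here = 18, max_so_far = 18
Position 5 (value 9): max_ending_here = 27, max_so_far = 27

Maximum subarray: [0, 5, 7, 6, 9]
Maximum sum: 27

The maximum subarray is [0, 5, 7, 6, 9] with sum 27. This subarray runs from index 1 to index 5.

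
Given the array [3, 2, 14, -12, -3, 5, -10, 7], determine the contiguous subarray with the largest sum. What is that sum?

Using Kadane's algorithm on [3, 2, 14, -12, -3, 5, -10, 7]:

Scanning through the array:
Position 1 (value 2): max_ending_here = 5, max_so_far = 5
Position 2 (value 14): max_ending_here = 19, max_so_far = 19
Position 3 (value -12): max_ending_here = 7, max_so_far = 19
Position 4 (value -3): max_ending_here = 4, max_so_far = 19
Position 5 (value 5): max_ending_here = 9, max_so_far = 19
Position 6 (value -10): max_ending_here = -1, max_so_far = 19
Position 7 (value 7): max_ending_here = 7, max_so_far = 19

Maximum subarray: [3, 2, 14]
Maximum sum: 19

The maximum subarray is [3, 2, 14] with sum 19. This subarray runs from index 0 to index 2.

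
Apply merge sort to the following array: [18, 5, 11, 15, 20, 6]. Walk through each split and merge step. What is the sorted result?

Merge sort trace:

Split: [18, 5, 11, 15, 20, 6] -> [18, 5, 11] and [15, 20, 6]
  Split: [18, 5, 11] -> [18] and [5, 11]
    Split: [5, 11] -> [5] and [11]
    Merge: [5] + [11] -> [5, 11]
  Merge: [18] + [5, 11] -> [5, 11, 18]
  Split: [15, 20, 6] -> [15] and [20, 6]
    Split: [20, 6] -> [20] and [6]
    Merge: [20] + [6] -> [6, 20]
  Merge: [15] + [6, 20] -> [6, 15, 20]
Merge: [5, 11, 18] + [6, 15, 20] -> [5, 6, 11, 15, 18, 20]

Final sorted array: [5, 6, 11, 15, 18, 20]

The merge sort proceeds by recursively splitting the array and merging sorted halves.
After all merges, the sorted array is [5, 6, 11, 15, 18, 20].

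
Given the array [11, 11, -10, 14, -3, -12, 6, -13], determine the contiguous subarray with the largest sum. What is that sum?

Using Kadane's algorithm on [11, 11, -10, 14, -3, -12, 6, -13]:

Scanning through the array:
Position 1 (value 11): max_ending_here = 22, max_so_far = 22
Position 2 (value -10): max_ending_here = 12, max_so_far = 22
Position 3 (value 14): max_ending_here = 26, max_so_far = 26
Position 4 (value -3): max_ending_here = 23, max_so_far = 26
Position 5 (value -12): max_ending_here = 11, max_so_far = 26
Position 6 (value 6): max_ending_here = 17, max_so_far = 26
Position 7 (value -13): max_ending_here = 4, max_so_far = 26

Maximum subarray: [11, 11, -10, 14]
Maximum sum: 26

The maximum subarray is [11, 11, -10, 14] with sum 26. This subarray runs from index 0 to index 3.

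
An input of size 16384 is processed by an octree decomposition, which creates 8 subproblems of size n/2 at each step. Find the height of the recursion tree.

For divide and conquer with division factor 2:

Problem sizes at each level:
Level 0: 16384
Level 1: 8192
Level 2: 4096
Level 3: 2048
Level 4: 1024
Level 5: 512
Level 6: 256
Level 7: 128
Level 8: 64
Level 9: 32
Level 10: 16
Level 11: 8
Level 12: 4
Level 13: 2
Level 14: 1

The root is level 0 and the size-1 base case is level 14 (the tree spans levels 0 through 14, i.e. 15 levels counting the root), so the depth is the number of divisions: log_2(16384) = 14

The recursion tree depth is log_2(16384) = 14. At each level, the problem size is divided by 2, so it takes 14 divisions to reduce to a base case of size 1. The algorithm makes 8 recursive calls at each level.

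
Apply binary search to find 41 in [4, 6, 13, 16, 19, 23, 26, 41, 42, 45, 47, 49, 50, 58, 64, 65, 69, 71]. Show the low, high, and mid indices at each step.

Binary search for 41 in [4, 6, 13, 16, 19, 23, 26, 41, 42, 45, 47, 49, 50, 58, 64, 65, 69, 71]:

lo=0, hi=17, mid=8, arr[mid]=42 -> 42 > 41, search left half
lo=0, hi=7, mid=3, arr[mid]=16 -> 16 < 41, search right half
lo=4, hi=7, mid=5, arr[mid]=23 -> 23 < 41, search right half
lo=6, hi=7, mid=6, arr[mid]=26 -> 26 < 41, search right half
lo=7, hi=7, mid=7, arr[mid]=41 -> Found target at index 7!

Binary search finds 41 at index 7 after 5 comparisons. The search repeatedly halves the search space by comparing with the middle element.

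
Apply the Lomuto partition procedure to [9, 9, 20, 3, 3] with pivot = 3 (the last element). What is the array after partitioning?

Lomuto partition with pivot = 3:

Initial array: [9, 9, 20, 3, 3]

arr[0]=9 > 3: no swap
arr[1]=9 > 3: no swap
arr[2]=20 > 3: no swap
arr[3]=3 <= 3: swap with position 0, array becomes [3, 9, 20, 9, 3]

Place pivot at position 1: [3, 3, 20, 9, 9]
Pivot position: 1

After partitioning with pivot 3, the array becomes [3, 3, 20, 9, 9]. The pivot is placed at index 1. All elements to the left of the pivot are <= 3, and all elements to the right are > 3.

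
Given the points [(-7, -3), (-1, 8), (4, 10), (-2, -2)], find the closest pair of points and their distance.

Computing all pairwise distances among 4 points:

d((-7, -3), (-1, 8)) = 12.53
d((-7, -3), (4, 10)) = 17.0294
d((-7, -3), (-2, -2)) = 5.099 <-- minimum
d((-1, 8), (4, 10)) = 5.3852
d((-1, 8), (-2, -2)) = 10.0499
d((4, 10), (-2, -2)) = 13.4164

Closest pair: (-7, -3) and (-2, -2) with distance 5.099

The closest pair is (-7, -3) and (-2, -2) with Euclidean distance 5.099. For 4 points, brute-force pairwise comparison is shown above. For large n, the divide-and-conquer algorithm (sort by x, recurse on halves, check the dividing strip) achieves O(n log n).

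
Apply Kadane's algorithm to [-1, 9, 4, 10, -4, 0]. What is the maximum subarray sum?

Using Kadane's algorithm on [-1, 9, 4, 10, -4, 0]:

Scanning through the array:
Position 1 (value 9): max_ending_here = 9, max_so_far = 9
Position 2 (value 4): max_ending_here = 13, max_so_far = 13
Position 3 (value 10): max_ending_here = 23, max_so_far = 23
Position 4 (value -4): max_ending_here = 19, max_so_far = 23
Position 5 (value 0): max_ending_here = 19, max_so_far = 23

Maximum subarray: [9, 4, 10]
Maximum sum: 23

The maximum subarray is [9, 4, 10] with sum 23. This subarray runs from index 1 to index 3.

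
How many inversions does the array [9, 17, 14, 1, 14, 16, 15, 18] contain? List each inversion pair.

Finding inversions in [9, 17, 14, 1, 14, 16, 15, 18]:

(0, 3): arr[0]=9 > arr[3]=1
(1, 2): arr[1]=17 > arr[2]=14
(1, 3): arr[1]=17 > arr[3]=1
(1, 4): arr[1]=17 > arr[4]=14
(1, 5): arr[1]=17 > arr[5]=16
(1, 6): arr[1]=17 > arr[6]=15
(2, 3): arr[2]=14 > arr[3]=1
(5, 6): arr[5]=16 > arr[6]=15

Total inversions: 8

The array has 8 inversion(s): (0,3), (1,2), (1,3), (1,4), (1,5), (1,6), (2,3), (5,6). Each pair (i,j) satisfies i < j and arr[i] > arr[j].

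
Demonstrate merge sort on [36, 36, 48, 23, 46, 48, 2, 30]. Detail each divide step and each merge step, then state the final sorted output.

Merge sort trace:

Split: [36, 36, 48, 23, 46, 48, 2, 30] -> [36, 36, 48, 23] and [46, 48, 2, 30]
  Split: [36, 36, 48, 23] -> [36, 36] and [48, 23]
    Split: [36, 36] -> [36] and [36]
    Merge: [36] + [36] -> [36, 36]
    Split: [48, 23] -> [48] and [23]
    Merge: [48] + [23] -> [23, 48]
  Merge: [36, 36] + [23, 48] -> [23, 36, 36, 48]
  Split: [46, 48, 2, 30] -> [46, 48] and [2, 30]
    Split: [46, 48] -> [46] and [48]
    Merge: [46] + [48] -> [46, 48]
    Split: [2, 30] -> [2] and [30]
    Merge: [2] + [30] -> [2, 30]
  Merge: [46, 48] + [2, 30] -> [2, 30, 46, 48]
Merge: [23, 36, 36, 48] + [2, 30, 46, 48] -> [2, 23, 30, 36, 36, 46, 48, 48]

Final sorted array: [2, 23, 30, 36, 36, 46, 48, 48]

The merge sort proceeds by recursively splitting the array and merging sorted halves.
After all merges, the sorted array is [2, 23, 30, 36, 36, 46, 48, 48].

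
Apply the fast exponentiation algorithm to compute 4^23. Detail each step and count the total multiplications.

Computing 4^23 by squaring (build up from 4^1; each line after the first costs one multiplication):

4^1 = 4
4^2 = (4^1)^2 = 4^2 = 16
4^4 = (4^2)^2 = 16^2 = 256
4^5 = 4 * 4^4 = 4 * 256 = 1024
4^10 = (4^5)^2 = 1024^2 = 1048576
4^11 = 4 * 4^10 = 4 * 1048576 = 4194304
4^22 = (4^11)^2 = 4194304^2 = 17592186044416
4^23 = 4 * 4^22 = 4 * 17592186044416 = 70368744177664

Result: 70368744177664
Multiplications needed: 7 (7 lines after 4^1)

4^23 = 70368744177664. Using exponentiation by squaring, this requires 7 multiplications. The key idea: if the exponent is even, square the half-power; if odd, multiply by the base once.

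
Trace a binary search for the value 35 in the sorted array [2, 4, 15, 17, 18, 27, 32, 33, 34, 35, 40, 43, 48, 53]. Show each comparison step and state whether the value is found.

Binary search for 35 in [2, 4, 15, 17, 18, 27, 32, 33, 34, 35, 40, 43, 48, 53]:

lo=0, hi=13, mid=6, arr[mid]=32 -> 32 < 35, search right half
lo=7, hi=13, mid=10, arr[mid]=40 -> 40 > 35, search left half
lo=7, hi=9, mid=8, arr[mid]=34 -> 34 < 35, search right half
lo=9, hi=9, mid=9, arr[mid]=35 -> Found target at index 9!

Binary search finds 35 at index 9 after 4 comparisons. The search repeatedly halves the search space by comparing with the middle element.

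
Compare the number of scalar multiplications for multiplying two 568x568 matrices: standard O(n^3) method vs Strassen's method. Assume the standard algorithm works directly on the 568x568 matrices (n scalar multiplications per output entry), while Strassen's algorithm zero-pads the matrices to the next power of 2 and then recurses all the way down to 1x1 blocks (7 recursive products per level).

Matrix multiplication for 568x568 matrices:

Strassen's algorithm requires power-of-2 dimensions. Pad 568x568 to 1024x1024 (next power of 2).

Standard algorithm: 568^3 = 183250432 multiplications
Strassen's algorithm: 7^(log2(1024)) = 7^10 = 282475249 multiplications
Difference: 183250432 - 282475249 = -99224817 (Strassen uses MORE here due to padding overhead — for small or just-over-power-of-2 n, padding can outweigh the per-level savings)

Standard: 183250432 multiplications (568^3). Strassen: 282475249 multiplications (7^10, after padding to 1024x1024). Strassen reduces 8 recursive multiplications to 7 at each level.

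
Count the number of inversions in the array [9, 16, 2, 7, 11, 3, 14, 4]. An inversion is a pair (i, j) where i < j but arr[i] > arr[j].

Finding inversions in [9, 16, 2, 7, 11, 3, 14, 4]:

(0, 2): arr[0]=9 > arr[2]=2
(0, 3): arr[0]=9 > arr[3]=7
(0, 5): arr[0]=9 > arr[5]=3
(0, 7): arr[0]=9 > arr[7]=4
(1, 2): arr[1]=16 > arr[2]=2
(1, 3): arr[1]=16 > arr[3]=7
(1, 4): arr[1]=16 > arr[4]=11
(1, 5): arr[1]=16 > arr[5]=3
(1, 6): arr[1]=16 > arr[6]=14
(1, 7): arr[1]=16 > arr[7]=4
(3, 5): arr[3]=7 > arr[5]=3
(3, 7): arr[3]=7 > arr[7]=4
(4, 5): arr[4]=11 > arr[5]=3
(4, 7): arr[4]=11 > arr[7]=4
(6, 7): arr[6]=14 > arr[7]=4

Total inversions: 15

The array has 15 inversion(s): (0,2), (0,3), (0,5), (0,7), (1,2), (1,3), (1,4), (1,5), (1,6), (1,7), (3,5), (3,7), (4,5), (4,7), (6,7). Each pair (i,j) satisfies i < j and arr[i] > arr[j].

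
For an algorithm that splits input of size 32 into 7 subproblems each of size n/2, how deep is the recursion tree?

For divide and conquer with division factor 2:

Problem sizes at each level:
Level 0: 32
Level 1: 16
Level 2: 8
Level 3: 4
Level 4: 2
Level 5: 1

The root is level 0 and the size-1 base case is level 5 (the tree spans levels 0 through 5, i.e. 6 levels counting the root), so the depth is the number of divisions: log_2(32) = 5

The recursion tree depth is log_2(32) = 5. At each level, the problem size is divided by 2, so it takes 5 divisions to reduce to a base case of size 1. The algorithm makes 7 recursive calls at each level.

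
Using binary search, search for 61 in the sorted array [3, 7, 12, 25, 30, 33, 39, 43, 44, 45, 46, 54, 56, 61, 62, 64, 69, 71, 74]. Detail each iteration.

Binary search for 61 in [3, 7, 12, 25, 30, 33, 39, 43, 44, 45, 46, 54, 56, 61, 62, 64, 69, 71, 74]:

lo=0, hi=18, mid=9, arr[mid]=45 -> 45 < 61, search right half
lo=10, hi=18, mid=14, arr[mid]=62 -> 62 > 61, search left half
lo=10, hi=13, mid=11, arr[mid]=54 -> 54 < 61, search right half
lo=12, hi=13, mid=12, arr[mid]=56 -> 56 < 61, search right half
lo=13, hi=13, mid=13, arr[mid]=61 -> Found target at index 13!

Binary search finds 61 at index 13 after 5 comparisons. The search repeatedly halves the search space by comparing with the middle element.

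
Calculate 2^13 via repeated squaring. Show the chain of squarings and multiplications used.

Computing 2^13 by squaring (build up from 2^1; each line after the first costs one multiplication):

2^1 = 2
2^2 = (2^1)^2 = 2^2 = 4
2^3 = 2 * 2^2 = 2 * 4 = 8
2^6 = (2^3)^2 = 8^2 = 64
2^12 = (2^6)^2 = 64^2 = 4096
2^13 = 2 * 2^12 = 2 * 4096 = 8192

Result: 8192
Multiplications needed: 5 (5 lines after 2^1)

2^13 = 8192. Using exponentiation by squaring, this requires 5 multiplications. The key idea: if the exponent is even, square the half-power; if odd, multiply by the base once.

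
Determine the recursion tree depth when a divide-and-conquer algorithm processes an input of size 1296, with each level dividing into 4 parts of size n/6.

For divide and conquer with division factor 6:

Problem sizes at each level:
Level 0: 1296
Level 1: 216
Level 2: 36
Level 3: 6
Level 4: 1

The root is level 0 and the size-1 base case is level 4 (the tree spans levels 0 through 4, i.e. 5 levels counting the root), so the depth is the number of divisions: log_6(1296) = 4

The recursion tree depth is log_6(1296) = 4. At each level, the problem size is divided by 6, so it takes 4 divisions to reduce to a base case of size 1. The algorithm makes 4 recursive calls at each level.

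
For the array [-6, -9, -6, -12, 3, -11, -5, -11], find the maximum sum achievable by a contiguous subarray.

Using Kadane's algorithm on [-6, -9, -6, -12, 3, -11, -5, -11]:

Scanning through the array:
Position 1 (value -9): max_ending_here = -9, max_so_far = -6
Position 2 (value -6): max_ending_here = -6, max_so_far = -6
Position 3 (value -12): max_ending_here = -12, max_so_far = -6
Position 4 (value 3): max_ending_here = 3, max_so_far = 3
Position 5 (value -11): max_ending_here = -8, max_so_far = 3
Position 6 (value -5): max_ending_here = -5, max_so_far = 3
Position 7 (value -11): max_ending_here = -11, max_so_far = 3

Maximum subarray: [3]
Maximum sum: 3

The maximum subarray is [3] with sum 3. This subarray runs from index 4 to index 4.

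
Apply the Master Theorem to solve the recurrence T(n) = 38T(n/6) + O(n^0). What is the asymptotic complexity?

Master Theorem for T(n) = 38T(n/6) + O(n^0):

a = 38, b = 6, c = 0
log_b(a) = log_6(38) = 2.0302

Case 1: c = 0 < log_6(38) = 2.0302
T(n) = O(n^(log_6 38))

For T(n) = 38T(n/6) + O(n^0): log_6(38) = 2.0302. This is Case 1 of the Master Theorem (c < log_b(a), work dominated by leaves), giving O(n^(log_6 38)).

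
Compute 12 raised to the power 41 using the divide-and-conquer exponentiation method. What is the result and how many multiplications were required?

Computing 12^41 by squaring (build up from 12^1; each line after the first costs one multiplication):

12^1 = 12
12^2 = (12^1)^2 = 12^2 = 144
12^4 = (12^2)^2 = 144^2 = 20736
12^5 = 12 * 12^4 = 12 * 20736 = 248832
12^10 = (12^5)^2 = 248832^2 = 61917364224
12^20 = (12^10)^2 = 61917364224^2 = 3833759992447475122176
12^40 = (12^20)^2 = 3833759992447475122176^2 = 14697715679690864505827555550150426126974976
12^41 = 12 * 12^40 = 12 * 14697715679690864505827555550150426126974976 = 176372588156290374069930666601805113523699712

Result: 176372588156290374069930666601805113523699712
Multiplications needed: 7 (7 lines after 12^1)

12^41 = 176372588156290374069930666601805113523699712. Using exponentiation by squaring, this requires 7 multiplications. The key idea: if the exponent is even, square the half-power; if odd, multiply by the base once.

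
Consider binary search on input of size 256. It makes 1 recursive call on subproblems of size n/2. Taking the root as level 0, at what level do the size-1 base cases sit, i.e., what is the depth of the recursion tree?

For divide and conquer with division factor 2:

Problem sizes at each level:
Level 0: 256
Level 1: 128
Level 2: 64
Level 3: 32
Level 4: 16
Level 5: 8
Level 6: 4
Level 7: 2
Level 8: 1

The root is level 0 and the size-1 base case is level 8 (the tree spans levels 0 through 8, i.e. 9 levels counting the root), so the depth is the number of divisions: log_2(256) = 8

The recursion tree depth is log_2(256) = 8. At each level, the problem size is divided by 2, so it takes 8 divisions to reduce to a base case of size 1. The algorithm makes 1 recursive call at each level.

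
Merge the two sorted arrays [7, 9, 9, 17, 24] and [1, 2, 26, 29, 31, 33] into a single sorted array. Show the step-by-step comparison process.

Merging process:

Compare 7 vs 1: take 1 from right. Merged: [1]
Compare 7 vs 2: take 2 from right. Merged: [1, 2]
Compare 7 vs 26: take 7 from left. Merged: [1, 2, 7]
Compare 9 vs 26: take 9 from left. Merged: [1, 2, 7, 9]
Compare 9 vs 26: take 9 from left. Merged: [1, 2, 7, 9, 9]
Compare 17 vs 26: take 17 from left. Merged: [1, 2, 7, 9, 9, 17]
Compare 24 vs 26: take 24 from left. Merged: [1, 2, 7, 9, 9, 17, 24]
Append remaining from right: [26, 29, 31, 33]. Merged: [1, 2, 7, 9, 9, 17, 24, 26, 29, 31, 33]

Final merged array: [1, 2, 7, 9, 9, 17, 24, 26, 29, 31, 33]
Total comparisons: 7

The merged array is [1, 2, 7, 9, 9, 17, 24, 26, 29, 31, 33], requiring 7 comparisons. The merge step runs in O(n) time where n is the total number of elements.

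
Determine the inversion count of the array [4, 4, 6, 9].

Finding inversions in [4, 4, 6, 9]:


Total inversions: 0

The array has 0 inversions. It is already sorted.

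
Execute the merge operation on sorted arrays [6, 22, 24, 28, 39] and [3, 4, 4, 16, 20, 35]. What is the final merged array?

Merging process:

Compare 6 vs 3: take 3 from right. Merged: [3]
Compare 6 vs 4: take 4 from right. Merged: [3, 4]
Compare 6 vs 4: take 4 from right. Merged: [3, 4, 4]
Compare 6 vs 16: take 6 from left. Merged: [3, 4, 4, 6]
Compare 22 vs 16: take 16 from right. Merged: [3, 4, 4, 6, 16]
Compare 22 vs 20: take 20 from right. Merged: [3, 4, 4, 6, 16, 20]
Compare 22 vs 35: take 22 from left. Merged: [3, 4, 4, 6, 16, 20, 22]
Compare 24 vs 35: take 24 from left. Merged: [3, 4, 4, 6, 16, 20, 22, 24]
Compare 28 vs 35: take 28 from left. Merged: [3, 4, 4, 6, 16, 20, 22, 24, 28]
Compare 39 vs 35: take 35 from right. Merged: [3, 4, 4, 6, 16, 20, 22, 24, 28, 35]
Append remaining from left: [39]. Merged: [3, 4, 4, 6, 16, 20, 22, 24, 28, 35, 39]

Final merged array: [3, 4, 4, 6, 16, 20, 22, 24, 28, 35, 39]
Total comparisons: 10

The merged array is [3, 4, 4, 6, 16, 20, 22, 24, 28, 35, 39], requiring 10 comparisons. The merge step runs in O(n) time where n is the total number of elements.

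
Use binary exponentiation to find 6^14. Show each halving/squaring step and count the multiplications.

Computing 6^14 by squaring (build up from 6^1; each line after the first costs one multiplication):

6^1 = 6
6^2 = (6^1)^2 = 6^2 = 36
6^3 = 6 * 6^2 = 6 * 36 = 216
6^6 = (6^3)^2 = 216^2 = 46656
6^7 = 6 * 6^6 = 6 * 46656 = 279936
6^14 = (6^7)^2 = 279936^2 = 78364164096

Result: 78364164096
Multiplications needed: 5 (5 lines after 6^1)

6^14 = 78364164096. Using exponentiation by squaring, this requires 5 multiplications. The key idea: if the exponent is even, square the half-power; if odd, multiply by the base once.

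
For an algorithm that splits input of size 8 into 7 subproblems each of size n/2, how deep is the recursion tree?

For divide and conquer with division factor 2:

Problem sizes at each level:
Level 0: 8
Level 1: 4
Level 2: 2
Level 3: 1

The root is level 0 and the size-1 base case is level 3 (the tree spans levels 0 through 3, i.e. 4 levels counting the root), so the depth is the number of divisions: log_2(8) = 3

The recursion tree depth is log_2(8) = 3. At each level, the problem size is divided by 2, so it takes 3 divisions to reduce to a base case of size 1. The algorithm makes 7 recursive calls at each level.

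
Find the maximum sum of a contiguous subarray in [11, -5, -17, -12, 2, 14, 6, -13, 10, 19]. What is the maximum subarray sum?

Using Kadane's algorithm on [11, -5, -17, -12, 2, 14, 6, -13, 10, 19]:

Scanning through the array:
Position 1 (value -5): max_ending_here = 6, max_so_far = 11
Position 2 (value -17): max_ending_here = -11, max_so_far = 11
Position 3 (value -12): max_ending_here = -12, max_so_far = 11
Position 4 (value 2): max_ending_here = 2, max_so_far = 11
Position 5 (value 14): max_ending_here = 16, max_so_far = 16
Position 6 (value 6): max_ending_here = 22, max_so_far = 22
Position 7 (value -13): max_ending_here = 9, max_so_far = 22
Position 8 (value 10): max_ending_here = 19, max_so_far = 22
Position 9 (value 19): max_ending_here = 38, max_so_far = 38

Maximum subarray: [2, 14, 6, -13, 10, 19]
Maximum sum: 38

The maximum subarray is [2, 14, 6, -13, 10, 19] with sum 38. This subarray runs from index 4 to index 9.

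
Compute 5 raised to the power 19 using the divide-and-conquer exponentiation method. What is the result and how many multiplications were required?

Computing 5^19 by squaring (build up from 5^1; each line after the first costs one multiplication):

5^1 = 5
5^2 = (5^1)^2 = 5^2 = 25
5^4 = (5^2)^2 = 25^2 = 625
5^8 = (5^4)^2 = 625^2 = 390625
5^9 = 5 * 5^8 = 5 * 390625 = 1953125
5^18 = (5^9)^2 = 1953125^2 = 3814697265625
5^19 = 5 * 5^18 = 5 * 3814697265625 = 19073486328125

Result: 19073486328125
Multiplications needed: 6 (6 lines after 5^1)

5^19 = 19073486328125. Using exponentiation by squaring, this requires 6 multiplications. The key idea: if the exponent is even, square the half-power; if odd, multiply by the base once.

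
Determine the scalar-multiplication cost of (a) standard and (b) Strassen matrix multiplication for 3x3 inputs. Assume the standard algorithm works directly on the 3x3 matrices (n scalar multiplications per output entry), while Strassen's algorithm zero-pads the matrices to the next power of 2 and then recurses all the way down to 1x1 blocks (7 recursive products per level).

Matrix multiplication for 3x3 matrices:

Strassen's algorithm requires power-of-2 dimensions. Pad 3x3 to 4x4 (next power of 2).

Standard algorithm: 3^3 = 27 multiplications
Strassen's algorithm: 7^(log2(4)) = 7^2 = 49 multiplications
Difference: 27 - 49 = -22 (Strassen uses MORE here due to padding overhead — for small or just-over-power-of-2 n, padding can outweigh the per-level savings)

Standard: 27 multiplications (3^3). Strassen: 49 multiplications (7^2, after padding to 4x4). Strassen reduces 8 recursive multiplications to 7 at each level.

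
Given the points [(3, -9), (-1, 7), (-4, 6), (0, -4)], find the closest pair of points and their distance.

Computing all pairwise distances among 4 points:

d((3, -9), (-1, 7)) = 16.4924
d((3, -9), (-4, 6)) = 16.5529
d((3, -9), (0, -4)) = 5.831
d((-1, 7), (-4, 6)) = 3.1623 <-- minimum
d((-1, 7), (0, -4)) = 11.0454
d((-4, 6), (0, -4)) = 10.7703

Closest pair: (-1, 7) and (-4, 6) with distance 3.1623

The closest pair is (-1, 7) and (-4, 6) with Euclidean distance 3.1623. For 4 points, brute-force pairwise comparison is shown above. For large n, the divide-and-conquer algorithm (sort by x, recurse on halves, check the dividing strip) achieves O(n log n).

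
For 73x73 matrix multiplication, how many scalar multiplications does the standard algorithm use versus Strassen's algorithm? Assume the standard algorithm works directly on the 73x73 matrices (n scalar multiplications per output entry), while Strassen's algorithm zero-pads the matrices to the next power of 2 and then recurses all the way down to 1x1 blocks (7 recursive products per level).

Matrix multiplication for 73x73 matrices:

Strassen's algorithm requires power-of-2 dimensions. Pad 73x73 to 128x128 (next power of 2).

Standard algorithm: 73^3 = 389017 multiplications
Strassen's algorithm: 7^(log2(128)) = 7^7 = 823543 multiplications
Difference: 389017 - 823543 = -434526 (Strassen uses MORE here due to padding overhead — for small or just-over-power-of-2 n, padding can outweigh the per-level savings)

Standard: 389017 multiplications (73^3). Strassen: 823543 multiplications (7^7, after padding to 128x128). Strassen reduces 8 recursive multiplications to 7 at each level.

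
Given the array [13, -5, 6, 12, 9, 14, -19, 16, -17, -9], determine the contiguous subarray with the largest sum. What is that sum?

Using Kadane's algorithm on [13, -5, 6, 12, 9, 14, -19, 16, -17, -9]:

Scanning through the array:
Position 1 (value -5): max_ending_here = 8, max_so_far = 13
Position 2 (value 6): max_ending_here = 14, max_so_far = 14
Position 3 (value 12): max_ending_here = 26, max_so_far = 26
Position 4 (value 9): max_ending_here = 35, max_so_far = 35
Position 5 (value 14): max_ending_here = 49, max_so_far = 49
Position 6 (value -19): max_ending_here = 30, max_so_far = 49
Position 7 (value 16): max_ending_here = 46, max_so_far = 49
Position 8 (value -17): max_ending_here = 29, max_so_far = 49
Position 9 (value -9): max_ending_here = 20, max_so_far = 49

Maximum subarray: [13, -5, 6, 12, 9, 14]
Maximum sum: 49

The maximum subarray is [13, -5, 6, 12, 9, 14] with sum 49. This subarray runs from index 0 to index 5.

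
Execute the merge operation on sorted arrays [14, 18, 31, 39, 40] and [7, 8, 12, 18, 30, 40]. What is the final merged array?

Merging process:

Compare 14 vs 7: take 7 from right. Merged: [7]
Compare 14 vs 8: take 8 from right. Merged: [7, 8]
Compare 14 vs 12: take 12 from right. Merged: [7, 8, 12]
Compare 14 vs 18: take 14 from left. Merged: [7, 8, 12, 14]
Compare 18 vs 18: take 18 from left. Merged: [7, 8, 12, 14, 18]
Compare 31 vs 18: take 18 from right. Merged: [7, 8, 12, 14, 18, 18]
Compare 31 vs 30: take 30 from right. Merged: [7, 8, 12, 14, 18, 18, 30]
Compare 31 vs 40: take 31 from left. Merged: [7, 8, 12, 14, 18, 18, 30, 31]
Compare 39 vs 40: take 39 from left. Merged: [7, 8, 12, 14, 18, 18, 30, 31, 39]
Compare 40 vs 40: take 40 from left. Merged: [7, 8, 12, 14, 18, 18, 30, 31, 39, 40]
Append remaining from right: [40]. Merged: [7, 8, 12, 14, 18, 18, 30, 31, 39, 40, 40]

Final merged array: [7, 8, 12, 14, 18, 18, 30, 31, 39, 40, 40]
Total comparisons: 10

The merged array is [7, 8, 12, 14, 18, 18, 30, 31, 39, 40, 40], requiring 10 comparisons. The merge step runs in O(n) time where n is the total number of elements.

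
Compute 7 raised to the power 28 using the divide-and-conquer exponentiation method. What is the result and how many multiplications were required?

Computing 7^28 by squaring (build up from 7^1; each line after the first costs one multiplication):

7^1 = 7
7^2 = (7^1)^2 = 7^2 = 49
7^3 = 7 * 7^2 = 7 * 49 = 343
7^6 = (7^3)^2 = 343^2 = 117649
7^7 = 7 * 7^6 = 7 * 117649 = 823543
7^14 = (7^7)^2 = 823543^2 = 678223072849
7^28 = (7^14)^2 = 678223072849^2 = 459986536544739960976801

Result: 459986536544739960976801
Multiplications needed: 6 (6 lines after 7^1)

7^28 = 459986536544739960976801. Using exponentiation by squaring, this requires 6 multiplications. The key idea: if the exponent is even, square the half-power; if odd, multiply by the base once.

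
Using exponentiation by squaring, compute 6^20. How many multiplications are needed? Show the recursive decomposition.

Computing 6^20 by squaring (build up from 6^1; each line after the first costs one multiplication):

6^1 = 6
6^2 = (6^1)^2 = 6^2 = 36
6^4 = (6^2)^2 = 36^2 = 1296
6^5 = 6 * 6^4 = 6 * 1296 = 7776
6^10 = (6^5)^2 = 7776^2 = 60466176
6^20 = (6^10)^2 = 60466176^2 = 3656158440062976

Result: 3656158440062976
Multiplications needed: 5 (5 lines after 6^1)

6^20 = 3656158440062976. Using exponentiation by squaring, this requires 5 multiplications. The key idea: if the exponent is even, square the half-power; if odd, multiply by the base once.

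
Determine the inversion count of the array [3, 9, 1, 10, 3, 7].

Finding inversions in [3, 9, 1, 10, 3, 7]:

(0, 2): arr[0]=3 > arr[2]=1
(1, 2): arr[1]=9 > arr[2]=1
(1, 4): arr[1]=9 > arr[4]=3
(1, 5): arr[1]=9 > arr[5]=7
(3, 4): arr[3]=10 > arr[4]=3
(3, 5): arr[3]=10 > arr[5]=7

Total inversions: 6

The array has 6 inversion(s): (0,2), (1,2), (1,4), (1,5), (3,4), (3,5). Each pair (i,j) satisfies i < j and arr[i] > arr[j].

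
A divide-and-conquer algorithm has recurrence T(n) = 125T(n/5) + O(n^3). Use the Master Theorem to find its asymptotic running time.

Master Theorem for T(n) = 125T(n/5) + O(n^3):

a = 125, b = 5, c = 3
log_b(a) = log_5(125) = 3.0000

Case 2: c = 3 = log_5(125) = 3.0000
T(n) = O(n^3 log n) = O(n^3 log n)

For T(n) = 125T(n/5) + O(n^3): log_5(125) = 3.0000. This is Case 2 of the Master Theorem (c = log_b(a), equal work at all levels), giving O(n^3 log n).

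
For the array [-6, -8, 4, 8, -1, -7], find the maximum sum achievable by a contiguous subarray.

Using Kadane's algorithm on [-6, -8, 4, 8, -1, -7]:

Scanning through the array:
Position 1 (value -8): max_ending_here = -8, max_so_far = -6
Position 2 (value 4): max_ending_here = 4, max_so_far = 4
Position 3 (value 8): max_ending_here = 12, max_so_far = 12
Position 4 (value -1): max_ending_here = 11, max_so_far = 12
Position 5 (value -7): max_ending_here = 4, max_so_far = 12

Maximum subarray: [4, 8]
Maximum sum: 12

The maximum subarray is [4, 8] with sum 12. This subarray runs from index 2 to index 3.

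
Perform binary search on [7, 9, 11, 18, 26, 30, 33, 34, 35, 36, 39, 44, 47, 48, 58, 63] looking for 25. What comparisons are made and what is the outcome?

Binary search for 25 in [7, 9, 11, 18, 26, 30, 33, 34, 35, 36, 39, 44, 47, 48, 58, 63]:

lo=0, hi=15, mid=7, arr[mid]=34 -> 34 > 25, search left half
lo=0, hi=6, mid=3, arr[mid]=18 -> 18 < 25, search right half
lo=4, hi=6, mid=5, arr[mid]=30 -> 30 > 25, search left half
lo=4, hi=4, mid=4, arr[mid]=26 -> 26 > 25, search left half
lo=4 > hi=3, target 25 not found

Binary search determines that 25 is not in the array after 4 comparisons. The search space was exhausted without finding the target.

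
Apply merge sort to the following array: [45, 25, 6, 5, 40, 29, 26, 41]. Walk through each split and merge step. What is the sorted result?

Merge sort trace:

Split: [45, 25, 6, 5, 40, 29, 26, 41] -> [45, 25, 6, 5] and [40, 29, 26, 41]
  Split: [45, 25, 6, 5] -> [45, 25] and [6, 5]
    Split: [45, 25] -> [45] and [25]
    Merge: [45] + [25] -> [25, 45]
    Split: [6, 5] -> [6] and [5]
    Merge: [6] + [5] -> [5, 6]
  Merge: [25, 45] + [5, 6] -> [5, 6, 25, 45]
  Split: [40, 29, 26, 41] -> [40, 29] and [26, 41]
    Split: [40, 29] -> [40] and [29]
    Merge: [40] + [29] -> [29, 40]
    Split: [26, 41] -> [26] and [41]
    Merge: [26] + [41] -> [26, 41]
  Merge: [29, 40] + [26, 41] -> [26, 29, 40, 41]
Merge: [5, 6, 25, 45] + [26, 29, 40, 41] -> [5, 6, 25, 26, 29, 40, 41, 45]

Final sorted array: [5, 6, 25, 26, 29, 40, 41, 45]

The merge sort proceeds by recursively splitting the array and merging sorted halves.
After all merges, the sorted array is [5, 6, 25, 26, 29, 40, 41, 45].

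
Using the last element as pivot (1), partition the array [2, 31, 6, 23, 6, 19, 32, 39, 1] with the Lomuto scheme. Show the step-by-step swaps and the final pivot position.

Lomuto partition with pivot = 1:

Initial array: [2, 31, 6, 23, 6, 19, 32, 39, 1]

arr[0]=2 > 1: no swap
arr[1]=31 > 1: no swap
arr[2]=6 > 1: no swap
arr[3]=23 > 1: no swap
arr[4]=6 > 1: no swap
arr[5]=19 > 1: no swap
arr[6]=32 > 1: no swap
arr[7]=39 > 1: no swap

Place pivot at position 0: [1, 31, 6, 23, 6, 19, 32, 39, 2]
Pivot position: 0

After partitioning with pivot 1, the array becomes [1, 31, 6, 23, 6, 19, 32, 39, 2]. The pivot is placed at index 0. All elements to the left of the pivot are <= 1, and all elements to the right are > 1.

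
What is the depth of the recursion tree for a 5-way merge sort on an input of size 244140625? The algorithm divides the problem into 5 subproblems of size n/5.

For divide and conquer with division factor 5:

Problem sizes at each level:
Level 0: 244140625
Level 1: 48828125
Level 2: 9765625
Level 3: 1953125
Level 4: 390625
Level 5: 78125
Level 6: 15625
Level 7: 3125
Level 8: 625
Level 9: 125
Level 10: 25
Level 11: 5
Level 12: 1

The root is level 0 and the size-1 base case is level 12 (the tree spans levels 0 through 12, i.e. 13 levels counting the root), so the depth is the number of divisions: log_5(244140625) = 12

The recursion tree depth is log_5(244140625) = 12. At each level, the problem size is divided by 5, so it takes 12 divisions to reduce to a base case of size 1. The algorithm makes 5 recursive calls at each level.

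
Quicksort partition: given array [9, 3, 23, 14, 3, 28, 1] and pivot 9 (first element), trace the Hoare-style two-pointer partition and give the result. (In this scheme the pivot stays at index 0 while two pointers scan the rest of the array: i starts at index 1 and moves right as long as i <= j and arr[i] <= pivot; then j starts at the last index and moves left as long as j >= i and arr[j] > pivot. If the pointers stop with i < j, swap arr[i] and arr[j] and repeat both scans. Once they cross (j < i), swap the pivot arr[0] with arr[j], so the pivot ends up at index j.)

Hoare-style two-pointer partition with pivot = 9:

Initial array: [9, 3, 23, 14, 3, 28, 1]

Pointers start at i = 1, j = 6.
i stops at index 2 (arr[2]=23 > 9), j stops at index 6 (arr[6]=1 <= 9): swap arr[2] and arr[6], array becomes [9, 3, 1, 14, 3, 28, 23]
i stops at index 3 (arr[3]=14 > 9), j stops at index 4 (arr[4]=3 <= 9): swap arr[3] and arr[4], array becomes [9, 3, 1, 3, 14, 28, 23]
i ends at 4, j ends at 3: the pointers have crossed (j < i), so scanning stops.

Swap pivot arr[0] with arr[3] to place pivot at position 3: [3, 3, 1, 9, 14, 28, 23]
Pivot position: 3

After partitioning with pivot 9, the array becomes [3, 3, 1, 9, 14, 28, 23]. The pivot is placed at index 3. All elements to the left of the pivot are <= 9, and all elements to the right are > 9.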